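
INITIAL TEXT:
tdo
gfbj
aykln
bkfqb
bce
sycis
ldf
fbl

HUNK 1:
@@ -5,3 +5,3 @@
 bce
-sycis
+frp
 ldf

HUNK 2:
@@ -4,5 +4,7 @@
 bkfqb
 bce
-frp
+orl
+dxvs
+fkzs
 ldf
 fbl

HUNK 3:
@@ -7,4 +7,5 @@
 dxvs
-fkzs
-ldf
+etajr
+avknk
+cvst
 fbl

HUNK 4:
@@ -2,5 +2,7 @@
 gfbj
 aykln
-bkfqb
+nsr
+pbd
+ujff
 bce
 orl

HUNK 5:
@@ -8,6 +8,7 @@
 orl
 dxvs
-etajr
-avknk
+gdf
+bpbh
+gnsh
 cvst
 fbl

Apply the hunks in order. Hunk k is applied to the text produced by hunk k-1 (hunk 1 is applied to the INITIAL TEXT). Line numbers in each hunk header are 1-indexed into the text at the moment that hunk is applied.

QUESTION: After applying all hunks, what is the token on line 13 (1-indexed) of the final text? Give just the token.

Answer: cvst

Derivation:
Hunk 1: at line 5 remove [sycis] add [frp] -> 8 lines: tdo gfbj aykln bkfqb bce frp ldf fbl
Hunk 2: at line 4 remove [frp] add [orl,dxvs,fkzs] -> 10 lines: tdo gfbj aykln bkfqb bce orl dxvs fkzs ldf fbl
Hunk 3: at line 7 remove [fkzs,ldf] add [etajr,avknk,cvst] -> 11 lines: tdo gfbj aykln bkfqb bce orl dxvs etajr avknk cvst fbl
Hunk 4: at line 2 remove [bkfqb] add [nsr,pbd,ujff] -> 13 lines: tdo gfbj aykln nsr pbd ujff bce orl dxvs etajr avknk cvst fbl
Hunk 5: at line 8 remove [etajr,avknk] add [gdf,bpbh,gnsh] -> 14 lines: tdo gfbj aykln nsr pbd ujff bce orl dxvs gdf bpbh gnsh cvst fbl
Final line 13: cvst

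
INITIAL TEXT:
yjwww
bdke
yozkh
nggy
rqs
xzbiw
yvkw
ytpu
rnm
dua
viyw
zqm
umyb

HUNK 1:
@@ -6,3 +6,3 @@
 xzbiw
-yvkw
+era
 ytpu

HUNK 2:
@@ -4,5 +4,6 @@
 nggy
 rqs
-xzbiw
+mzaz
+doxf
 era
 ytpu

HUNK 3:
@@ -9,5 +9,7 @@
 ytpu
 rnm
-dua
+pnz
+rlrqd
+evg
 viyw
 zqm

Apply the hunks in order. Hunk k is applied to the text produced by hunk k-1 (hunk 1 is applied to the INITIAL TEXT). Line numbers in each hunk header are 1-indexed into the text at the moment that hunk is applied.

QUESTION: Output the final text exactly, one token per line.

Hunk 1: at line 6 remove [yvkw] add [era] -> 13 lines: yjwww bdke yozkh nggy rqs xzbiw era ytpu rnm dua viyw zqm umyb
Hunk 2: at line 4 remove [xzbiw] add [mzaz,doxf] -> 14 lines: yjwww bdke yozkh nggy rqs mzaz doxf era ytpu rnm dua viyw zqm umyb
Hunk 3: at line 9 remove [dua] add [pnz,rlrqd,evg] -> 16 lines: yjwww bdke yozkh nggy rqs mzaz doxf era ytpu rnm pnz rlrqd evg viyw zqm umyb

Answer: yjwww
bdke
yozkh
nggy
rqs
mzaz
doxf
era
ytpu
rnm
pnz
rlrqd
evg
viyw
zqm
umyb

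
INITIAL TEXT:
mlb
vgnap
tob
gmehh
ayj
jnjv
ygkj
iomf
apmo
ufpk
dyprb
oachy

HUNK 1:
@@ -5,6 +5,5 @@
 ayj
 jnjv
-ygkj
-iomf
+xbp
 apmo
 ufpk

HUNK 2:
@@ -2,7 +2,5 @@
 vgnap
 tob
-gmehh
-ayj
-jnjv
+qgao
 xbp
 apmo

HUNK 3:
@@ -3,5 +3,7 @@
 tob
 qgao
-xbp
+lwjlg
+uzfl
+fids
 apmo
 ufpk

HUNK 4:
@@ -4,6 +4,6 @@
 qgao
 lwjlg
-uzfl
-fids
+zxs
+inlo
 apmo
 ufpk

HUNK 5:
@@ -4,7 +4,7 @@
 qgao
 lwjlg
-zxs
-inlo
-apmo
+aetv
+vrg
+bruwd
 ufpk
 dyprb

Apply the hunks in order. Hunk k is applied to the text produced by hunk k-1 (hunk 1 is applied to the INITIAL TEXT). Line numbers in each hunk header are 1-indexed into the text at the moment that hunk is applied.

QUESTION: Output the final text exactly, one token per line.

Answer: mlb
vgnap
tob
qgao
lwjlg
aetv
vrg
bruwd
ufpk
dyprb
oachy

Derivation:
Hunk 1: at line 5 remove [ygkj,iomf] add [xbp] -> 11 lines: mlb vgnap tob gmehh ayj jnjv xbp apmo ufpk dyprb oachy
Hunk 2: at line 2 remove [gmehh,ayj,jnjv] add [qgao] -> 9 lines: mlb vgnap tob qgao xbp apmo ufpk dyprb oachy
Hunk 3: at line 3 remove [xbp] add [lwjlg,uzfl,fids] -> 11 lines: mlb vgnap tob qgao lwjlg uzfl fids apmo ufpk dyprb oachy
Hunk 4: at line 4 remove [uzfl,fids] add [zxs,inlo] -> 11 lines: mlb vgnap tob qgao lwjlg zxs inlo apmo ufpk dyprb oachy
Hunk 5: at line 4 remove [zxs,inlo,apmo] add [aetv,vrg,bruwd] -> 11 lines: mlb vgnap tob qgao lwjlg aetv vrg bruwd ufpk dyprb oachy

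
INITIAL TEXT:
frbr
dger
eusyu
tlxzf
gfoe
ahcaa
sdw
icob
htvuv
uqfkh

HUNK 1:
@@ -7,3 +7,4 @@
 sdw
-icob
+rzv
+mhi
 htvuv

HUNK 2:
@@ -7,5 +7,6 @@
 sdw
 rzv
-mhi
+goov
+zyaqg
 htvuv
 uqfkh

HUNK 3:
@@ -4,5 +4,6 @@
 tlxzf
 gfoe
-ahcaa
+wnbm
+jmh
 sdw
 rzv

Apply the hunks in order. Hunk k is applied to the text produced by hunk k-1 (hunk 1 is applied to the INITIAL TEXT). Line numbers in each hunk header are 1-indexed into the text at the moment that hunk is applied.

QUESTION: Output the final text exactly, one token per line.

Answer: frbr
dger
eusyu
tlxzf
gfoe
wnbm
jmh
sdw
rzv
goov
zyaqg
htvuv
uqfkh

Derivation:
Hunk 1: at line 7 remove [icob] add [rzv,mhi] -> 11 lines: frbr dger eusyu tlxzf gfoe ahcaa sdw rzv mhi htvuv uqfkh
Hunk 2: at line 7 remove [mhi] add [goov,zyaqg] -> 12 lines: frbr dger eusyu tlxzf gfoe ahcaa sdw rzv goov zyaqg htvuv uqfkh
Hunk 3: at line 4 remove [ahcaa] add [wnbm,jmh] -> 13 lines: frbr dger eusyu tlxzf gfoe wnbm jmh sdw rzv goov zyaqg htvuv uqfkh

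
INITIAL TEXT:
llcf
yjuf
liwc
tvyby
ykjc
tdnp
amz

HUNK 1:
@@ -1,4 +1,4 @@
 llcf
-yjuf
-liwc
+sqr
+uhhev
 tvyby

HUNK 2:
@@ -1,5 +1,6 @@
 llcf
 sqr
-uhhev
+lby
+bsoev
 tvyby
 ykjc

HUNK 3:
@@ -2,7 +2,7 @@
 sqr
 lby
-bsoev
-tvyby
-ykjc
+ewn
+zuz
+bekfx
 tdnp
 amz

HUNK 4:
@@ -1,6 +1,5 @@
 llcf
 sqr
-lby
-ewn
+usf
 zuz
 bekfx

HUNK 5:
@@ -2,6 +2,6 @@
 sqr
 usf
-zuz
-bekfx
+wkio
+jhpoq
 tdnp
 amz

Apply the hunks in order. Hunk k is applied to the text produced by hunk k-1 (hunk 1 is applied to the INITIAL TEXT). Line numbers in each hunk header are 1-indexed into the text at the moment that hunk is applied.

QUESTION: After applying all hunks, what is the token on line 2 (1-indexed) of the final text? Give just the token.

Answer: sqr

Derivation:
Hunk 1: at line 1 remove [yjuf,liwc] add [sqr,uhhev] -> 7 lines: llcf sqr uhhev tvyby ykjc tdnp amz
Hunk 2: at line 1 remove [uhhev] add [lby,bsoev] -> 8 lines: llcf sqr lby bsoev tvyby ykjc tdnp amz
Hunk 3: at line 2 remove [bsoev,tvyby,ykjc] add [ewn,zuz,bekfx] -> 8 lines: llcf sqr lby ewn zuz bekfx tdnp amz
Hunk 4: at line 1 remove [lby,ewn] add [usf] -> 7 lines: llcf sqr usf zuz bekfx tdnp amz
Hunk 5: at line 2 remove [zuz,bekfx] add [wkio,jhpoq] -> 7 lines: llcf sqr usf wkio jhpoq tdnp amz
Final line 2: sqr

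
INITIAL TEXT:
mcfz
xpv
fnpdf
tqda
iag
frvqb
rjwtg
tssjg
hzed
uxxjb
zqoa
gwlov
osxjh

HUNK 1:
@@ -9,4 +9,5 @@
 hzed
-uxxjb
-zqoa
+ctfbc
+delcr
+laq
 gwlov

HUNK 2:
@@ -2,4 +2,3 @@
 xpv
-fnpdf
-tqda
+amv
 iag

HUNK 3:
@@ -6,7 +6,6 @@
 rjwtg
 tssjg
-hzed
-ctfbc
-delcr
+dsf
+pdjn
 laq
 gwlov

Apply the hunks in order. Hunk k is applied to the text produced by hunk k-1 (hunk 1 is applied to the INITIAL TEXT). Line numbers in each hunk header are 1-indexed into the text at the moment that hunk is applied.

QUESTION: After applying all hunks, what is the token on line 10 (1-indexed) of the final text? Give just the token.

Answer: laq

Derivation:
Hunk 1: at line 9 remove [uxxjb,zqoa] add [ctfbc,delcr,laq] -> 14 lines: mcfz xpv fnpdf tqda iag frvqb rjwtg tssjg hzed ctfbc delcr laq gwlov osxjh
Hunk 2: at line 2 remove [fnpdf,tqda] add [amv] -> 13 lines: mcfz xpv amv iag frvqb rjwtg tssjg hzed ctfbc delcr laq gwlov osxjh
Hunk 3: at line 6 remove [hzed,ctfbc,delcr] add [dsf,pdjn] -> 12 lines: mcfz xpv amv iag frvqb rjwtg tssjg dsf pdjn laq gwlov osxjh
Final line 10: laq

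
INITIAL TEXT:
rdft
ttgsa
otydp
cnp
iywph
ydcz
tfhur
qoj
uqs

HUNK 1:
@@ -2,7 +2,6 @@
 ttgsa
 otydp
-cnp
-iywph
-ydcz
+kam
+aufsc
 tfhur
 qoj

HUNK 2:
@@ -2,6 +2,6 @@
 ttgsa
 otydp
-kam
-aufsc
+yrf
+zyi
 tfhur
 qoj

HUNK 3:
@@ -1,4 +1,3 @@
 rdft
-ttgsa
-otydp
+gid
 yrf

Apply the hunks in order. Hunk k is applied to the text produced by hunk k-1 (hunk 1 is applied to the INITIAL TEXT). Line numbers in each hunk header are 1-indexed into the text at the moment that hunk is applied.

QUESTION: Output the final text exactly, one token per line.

Hunk 1: at line 2 remove [cnp,iywph,ydcz] add [kam,aufsc] -> 8 lines: rdft ttgsa otydp kam aufsc tfhur qoj uqs
Hunk 2: at line 2 remove [kam,aufsc] add [yrf,zyi] -> 8 lines: rdft ttgsa otydp yrf zyi tfhur qoj uqs
Hunk 3: at line 1 remove [ttgsa,otydp] add [gid] -> 7 lines: rdft gid yrf zyi tfhur qoj uqs

Answer: rdft
gid
yrf
zyi
tfhur
qoj
uqs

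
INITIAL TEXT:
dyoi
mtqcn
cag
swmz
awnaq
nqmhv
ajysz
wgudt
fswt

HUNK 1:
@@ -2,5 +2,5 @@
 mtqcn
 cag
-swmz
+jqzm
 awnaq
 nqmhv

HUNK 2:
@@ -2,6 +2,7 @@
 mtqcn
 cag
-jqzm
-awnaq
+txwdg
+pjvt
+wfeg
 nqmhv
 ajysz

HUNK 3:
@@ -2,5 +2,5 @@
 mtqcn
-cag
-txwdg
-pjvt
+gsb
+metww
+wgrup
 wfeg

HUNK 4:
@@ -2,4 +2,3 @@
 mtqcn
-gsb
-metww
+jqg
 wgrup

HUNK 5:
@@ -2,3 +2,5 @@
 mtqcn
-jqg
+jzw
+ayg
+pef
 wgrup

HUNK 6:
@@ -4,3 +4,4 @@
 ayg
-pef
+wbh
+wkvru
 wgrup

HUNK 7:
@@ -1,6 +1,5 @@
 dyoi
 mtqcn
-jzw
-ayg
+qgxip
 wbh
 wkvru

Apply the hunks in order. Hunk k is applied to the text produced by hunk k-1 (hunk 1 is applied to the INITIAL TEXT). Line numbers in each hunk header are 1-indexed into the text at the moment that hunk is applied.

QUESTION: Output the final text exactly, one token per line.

Hunk 1: at line 2 remove [swmz] add [jqzm] -> 9 lines: dyoi mtqcn cag jqzm awnaq nqmhv ajysz wgudt fswt
Hunk 2: at line 2 remove [jqzm,awnaq] add [txwdg,pjvt,wfeg] -> 10 lines: dyoi mtqcn cag txwdg pjvt wfeg nqmhv ajysz wgudt fswt
Hunk 3: at line 2 remove [cag,txwdg,pjvt] add [gsb,metww,wgrup] -> 10 lines: dyoi mtqcn gsb metww wgrup wfeg nqmhv ajysz wgudt fswt
Hunk 4: at line 2 remove [gsb,metww] add [jqg] -> 9 lines: dyoi mtqcn jqg wgrup wfeg nqmhv ajysz wgudt fswt
Hunk 5: at line 2 remove [jqg] add [jzw,ayg,pef] -> 11 lines: dyoi mtqcn jzw ayg pef wgrup wfeg nqmhv ajysz wgudt fswt
Hunk 6: at line 4 remove [pef] add [wbh,wkvru] -> 12 lines: dyoi mtqcn jzw ayg wbh wkvru wgrup wfeg nqmhv ajysz wgudt fswt
Hunk 7: at line 1 remove [jzw,ayg] add [qgxip] -> 11 lines: dyoi mtqcn qgxip wbh wkvru wgrup wfeg nqmhv ajysz wgudt fswt

Answer: dyoi
mtqcn
qgxip
wbh
wkvru
wgrup
wfeg
nqmhv
ajysz
wgudt
fswt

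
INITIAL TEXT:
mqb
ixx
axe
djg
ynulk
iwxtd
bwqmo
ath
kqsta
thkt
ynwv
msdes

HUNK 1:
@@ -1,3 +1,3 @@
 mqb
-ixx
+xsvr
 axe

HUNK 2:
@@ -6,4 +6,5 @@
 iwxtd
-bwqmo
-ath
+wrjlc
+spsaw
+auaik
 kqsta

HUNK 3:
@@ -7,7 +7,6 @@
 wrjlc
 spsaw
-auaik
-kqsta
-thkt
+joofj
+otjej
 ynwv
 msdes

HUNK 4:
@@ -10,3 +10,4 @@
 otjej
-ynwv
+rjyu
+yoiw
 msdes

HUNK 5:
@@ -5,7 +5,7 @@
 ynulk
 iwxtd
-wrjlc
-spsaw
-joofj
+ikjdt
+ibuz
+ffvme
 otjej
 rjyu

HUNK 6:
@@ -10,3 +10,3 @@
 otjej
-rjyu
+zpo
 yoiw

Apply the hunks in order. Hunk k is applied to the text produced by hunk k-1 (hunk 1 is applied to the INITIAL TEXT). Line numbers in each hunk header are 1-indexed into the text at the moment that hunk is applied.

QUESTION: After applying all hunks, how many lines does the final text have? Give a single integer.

Answer: 13

Derivation:
Hunk 1: at line 1 remove [ixx] add [xsvr] -> 12 lines: mqb xsvr axe djg ynulk iwxtd bwqmo ath kqsta thkt ynwv msdes
Hunk 2: at line 6 remove [bwqmo,ath] add [wrjlc,spsaw,auaik] -> 13 lines: mqb xsvr axe djg ynulk iwxtd wrjlc spsaw auaik kqsta thkt ynwv msdes
Hunk 3: at line 7 remove [auaik,kqsta,thkt] add [joofj,otjej] -> 12 lines: mqb xsvr axe djg ynulk iwxtd wrjlc spsaw joofj otjej ynwv msdes
Hunk 4: at line 10 remove [ynwv] add [rjyu,yoiw] -> 13 lines: mqb xsvr axe djg ynulk iwxtd wrjlc spsaw joofj otjej rjyu yoiw msdes
Hunk 5: at line 5 remove [wrjlc,spsaw,joofj] add [ikjdt,ibuz,ffvme] -> 13 lines: mqb xsvr axe djg ynulk iwxtd ikjdt ibuz ffvme otjej rjyu yoiw msdes
Hunk 6: at line 10 remove [rjyu] add [zpo] -> 13 lines: mqb xsvr axe djg ynulk iwxtd ikjdt ibuz ffvme otjej zpo yoiw msdes
Final line count: 13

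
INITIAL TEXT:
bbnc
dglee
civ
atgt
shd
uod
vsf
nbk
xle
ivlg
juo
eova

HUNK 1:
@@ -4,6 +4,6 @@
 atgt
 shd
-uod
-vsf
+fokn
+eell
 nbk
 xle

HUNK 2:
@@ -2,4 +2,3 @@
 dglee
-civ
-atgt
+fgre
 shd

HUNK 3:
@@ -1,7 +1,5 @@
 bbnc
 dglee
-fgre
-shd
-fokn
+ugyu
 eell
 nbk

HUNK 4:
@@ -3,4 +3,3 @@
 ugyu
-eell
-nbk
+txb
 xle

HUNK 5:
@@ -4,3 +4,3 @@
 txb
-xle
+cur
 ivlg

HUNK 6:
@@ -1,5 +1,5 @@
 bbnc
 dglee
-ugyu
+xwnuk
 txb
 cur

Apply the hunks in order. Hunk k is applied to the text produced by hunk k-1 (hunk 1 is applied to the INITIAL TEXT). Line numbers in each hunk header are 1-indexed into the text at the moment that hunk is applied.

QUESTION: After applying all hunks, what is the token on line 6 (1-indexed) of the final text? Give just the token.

Hunk 1: at line 4 remove [uod,vsf] add [fokn,eell] -> 12 lines: bbnc dglee civ atgt shd fokn eell nbk xle ivlg juo eova
Hunk 2: at line 2 remove [civ,atgt] add [fgre] -> 11 lines: bbnc dglee fgre shd fokn eell nbk xle ivlg juo eova
Hunk 3: at line 1 remove [fgre,shd,fokn] add [ugyu] -> 9 lines: bbnc dglee ugyu eell nbk xle ivlg juo eova
Hunk 4: at line 3 remove [eell,nbk] add [txb] -> 8 lines: bbnc dglee ugyu txb xle ivlg juo eova
Hunk 5: at line 4 remove [xle] add [cur] -> 8 lines: bbnc dglee ugyu txb cur ivlg juo eova
Hunk 6: at line 1 remove [ugyu] add [xwnuk] -> 8 lines: bbnc dglee xwnuk txb cur ivlg juo eova
Final line 6: ivlg

Answer: ivlg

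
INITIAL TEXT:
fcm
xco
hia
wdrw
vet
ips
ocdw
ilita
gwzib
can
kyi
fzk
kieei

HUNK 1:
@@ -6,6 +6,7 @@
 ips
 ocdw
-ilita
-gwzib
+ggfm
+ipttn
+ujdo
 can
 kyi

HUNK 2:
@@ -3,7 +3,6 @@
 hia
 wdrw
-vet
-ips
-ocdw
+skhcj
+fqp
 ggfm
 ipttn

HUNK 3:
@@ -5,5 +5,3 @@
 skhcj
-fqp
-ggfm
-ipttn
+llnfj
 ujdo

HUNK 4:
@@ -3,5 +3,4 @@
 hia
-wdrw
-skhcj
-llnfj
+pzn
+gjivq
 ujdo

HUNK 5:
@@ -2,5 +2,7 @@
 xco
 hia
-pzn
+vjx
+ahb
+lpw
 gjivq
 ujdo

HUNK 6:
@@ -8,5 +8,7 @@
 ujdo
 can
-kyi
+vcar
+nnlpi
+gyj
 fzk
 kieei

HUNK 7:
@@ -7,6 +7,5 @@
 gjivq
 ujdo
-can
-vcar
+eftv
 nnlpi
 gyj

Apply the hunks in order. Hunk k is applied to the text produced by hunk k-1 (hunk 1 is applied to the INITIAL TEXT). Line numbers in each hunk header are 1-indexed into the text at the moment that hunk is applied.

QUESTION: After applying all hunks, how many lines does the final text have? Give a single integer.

Hunk 1: at line 6 remove [ilita,gwzib] add [ggfm,ipttn,ujdo] -> 14 lines: fcm xco hia wdrw vet ips ocdw ggfm ipttn ujdo can kyi fzk kieei
Hunk 2: at line 3 remove [vet,ips,ocdw] add [skhcj,fqp] -> 13 lines: fcm xco hia wdrw skhcj fqp ggfm ipttn ujdo can kyi fzk kieei
Hunk 3: at line 5 remove [fqp,ggfm,ipttn] add [llnfj] -> 11 lines: fcm xco hia wdrw skhcj llnfj ujdo can kyi fzk kieei
Hunk 4: at line 3 remove [wdrw,skhcj,llnfj] add [pzn,gjivq] -> 10 lines: fcm xco hia pzn gjivq ujdo can kyi fzk kieei
Hunk 5: at line 2 remove [pzn] add [vjx,ahb,lpw] -> 12 lines: fcm xco hia vjx ahb lpw gjivq ujdo can kyi fzk kieei
Hunk 6: at line 8 remove [kyi] add [vcar,nnlpi,gyj] -> 14 lines: fcm xco hia vjx ahb lpw gjivq ujdo can vcar nnlpi gyj fzk kieei
Hunk 7: at line 7 remove [can,vcar] add [eftv] -> 13 lines: fcm xco hia vjx ahb lpw gjivq ujdo eftv nnlpi gyj fzk kieei
Final line count: 13

Answer: 13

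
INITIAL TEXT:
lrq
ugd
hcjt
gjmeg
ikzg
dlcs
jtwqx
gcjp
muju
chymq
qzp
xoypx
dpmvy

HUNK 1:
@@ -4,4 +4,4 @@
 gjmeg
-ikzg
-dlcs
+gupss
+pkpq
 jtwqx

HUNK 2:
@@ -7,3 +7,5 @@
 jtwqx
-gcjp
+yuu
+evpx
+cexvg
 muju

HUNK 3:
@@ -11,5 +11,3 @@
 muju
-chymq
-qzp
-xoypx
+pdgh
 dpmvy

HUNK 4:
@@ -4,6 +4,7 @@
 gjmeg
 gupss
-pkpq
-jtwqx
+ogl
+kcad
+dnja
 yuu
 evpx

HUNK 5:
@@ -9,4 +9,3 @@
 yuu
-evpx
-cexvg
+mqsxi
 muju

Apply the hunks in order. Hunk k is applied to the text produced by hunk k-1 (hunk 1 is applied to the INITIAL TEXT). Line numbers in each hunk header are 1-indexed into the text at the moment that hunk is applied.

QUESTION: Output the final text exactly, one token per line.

Hunk 1: at line 4 remove [ikzg,dlcs] add [gupss,pkpq] -> 13 lines: lrq ugd hcjt gjmeg gupss pkpq jtwqx gcjp muju chymq qzp xoypx dpmvy
Hunk 2: at line 7 remove [gcjp] add [yuu,evpx,cexvg] -> 15 lines: lrq ugd hcjt gjmeg gupss pkpq jtwqx yuu evpx cexvg muju chymq qzp xoypx dpmvy
Hunk 3: at line 11 remove [chymq,qzp,xoypx] add [pdgh] -> 13 lines: lrq ugd hcjt gjmeg gupss pkpq jtwqx yuu evpx cexvg muju pdgh dpmvy
Hunk 4: at line 4 remove [pkpq,jtwqx] add [ogl,kcad,dnja] -> 14 lines: lrq ugd hcjt gjmeg gupss ogl kcad dnja yuu evpx cexvg muju pdgh dpmvy
Hunk 5: at line 9 remove [evpx,cexvg] add [mqsxi] -> 13 lines: lrq ugd hcjt gjmeg gupss ogl kcad dnja yuu mqsxi muju pdgh dpmvy

Answer: lrq
ugd
hcjt
gjmeg
gupss
ogl
kcad
dnja
yuu
mqsxi
muju
pdgh
dpmvy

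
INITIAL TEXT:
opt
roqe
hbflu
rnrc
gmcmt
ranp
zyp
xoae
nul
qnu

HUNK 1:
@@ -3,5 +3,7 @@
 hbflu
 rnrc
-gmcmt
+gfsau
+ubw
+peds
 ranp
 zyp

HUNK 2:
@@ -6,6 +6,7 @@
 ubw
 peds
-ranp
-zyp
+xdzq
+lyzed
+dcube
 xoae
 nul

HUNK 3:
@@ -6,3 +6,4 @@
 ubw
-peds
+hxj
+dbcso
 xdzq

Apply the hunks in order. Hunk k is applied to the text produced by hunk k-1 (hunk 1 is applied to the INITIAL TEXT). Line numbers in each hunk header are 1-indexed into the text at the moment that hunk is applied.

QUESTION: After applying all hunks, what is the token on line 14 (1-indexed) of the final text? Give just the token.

Answer: qnu

Derivation:
Hunk 1: at line 3 remove [gmcmt] add [gfsau,ubw,peds] -> 12 lines: opt roqe hbflu rnrc gfsau ubw peds ranp zyp xoae nul qnu
Hunk 2: at line 6 remove [ranp,zyp] add [xdzq,lyzed,dcube] -> 13 lines: opt roqe hbflu rnrc gfsau ubw peds xdzq lyzed dcube xoae nul qnu
Hunk 3: at line 6 remove [peds] add [hxj,dbcso] -> 14 lines: opt roqe hbflu rnrc gfsau ubw hxj dbcso xdzq lyzed dcube xoae nul qnu
Final line 14: qnu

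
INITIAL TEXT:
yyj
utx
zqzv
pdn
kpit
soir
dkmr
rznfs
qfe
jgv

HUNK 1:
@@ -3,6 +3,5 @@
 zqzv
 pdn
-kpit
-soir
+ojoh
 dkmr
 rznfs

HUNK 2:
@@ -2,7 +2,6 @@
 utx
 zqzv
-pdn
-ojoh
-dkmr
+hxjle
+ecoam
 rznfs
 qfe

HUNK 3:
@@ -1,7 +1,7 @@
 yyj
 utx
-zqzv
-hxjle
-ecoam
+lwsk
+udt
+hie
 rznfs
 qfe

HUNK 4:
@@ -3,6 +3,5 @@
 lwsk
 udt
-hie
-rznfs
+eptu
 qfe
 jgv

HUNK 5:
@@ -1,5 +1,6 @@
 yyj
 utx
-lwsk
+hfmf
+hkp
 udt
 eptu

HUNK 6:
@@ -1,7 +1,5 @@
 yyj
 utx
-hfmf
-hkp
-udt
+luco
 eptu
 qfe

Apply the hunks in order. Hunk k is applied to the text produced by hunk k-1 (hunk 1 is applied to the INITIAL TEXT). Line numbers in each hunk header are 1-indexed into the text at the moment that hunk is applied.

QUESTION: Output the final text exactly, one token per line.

Hunk 1: at line 3 remove [kpit,soir] add [ojoh] -> 9 lines: yyj utx zqzv pdn ojoh dkmr rznfs qfe jgv
Hunk 2: at line 2 remove [pdn,ojoh,dkmr] add [hxjle,ecoam] -> 8 lines: yyj utx zqzv hxjle ecoam rznfs qfe jgv
Hunk 3: at line 1 remove [zqzv,hxjle,ecoam] add [lwsk,udt,hie] -> 8 lines: yyj utx lwsk udt hie rznfs qfe jgv
Hunk 4: at line 3 remove [hie,rznfs] add [eptu] -> 7 lines: yyj utx lwsk udt eptu qfe jgv
Hunk 5: at line 1 remove [lwsk] add [hfmf,hkp] -> 8 lines: yyj utx hfmf hkp udt eptu qfe jgv
Hunk 6: at line 1 remove [hfmf,hkp,udt] add [luco] -> 6 lines: yyj utx luco eptu qfe jgv

Answer: yyj
utx
luco
eptu
qfe
jgv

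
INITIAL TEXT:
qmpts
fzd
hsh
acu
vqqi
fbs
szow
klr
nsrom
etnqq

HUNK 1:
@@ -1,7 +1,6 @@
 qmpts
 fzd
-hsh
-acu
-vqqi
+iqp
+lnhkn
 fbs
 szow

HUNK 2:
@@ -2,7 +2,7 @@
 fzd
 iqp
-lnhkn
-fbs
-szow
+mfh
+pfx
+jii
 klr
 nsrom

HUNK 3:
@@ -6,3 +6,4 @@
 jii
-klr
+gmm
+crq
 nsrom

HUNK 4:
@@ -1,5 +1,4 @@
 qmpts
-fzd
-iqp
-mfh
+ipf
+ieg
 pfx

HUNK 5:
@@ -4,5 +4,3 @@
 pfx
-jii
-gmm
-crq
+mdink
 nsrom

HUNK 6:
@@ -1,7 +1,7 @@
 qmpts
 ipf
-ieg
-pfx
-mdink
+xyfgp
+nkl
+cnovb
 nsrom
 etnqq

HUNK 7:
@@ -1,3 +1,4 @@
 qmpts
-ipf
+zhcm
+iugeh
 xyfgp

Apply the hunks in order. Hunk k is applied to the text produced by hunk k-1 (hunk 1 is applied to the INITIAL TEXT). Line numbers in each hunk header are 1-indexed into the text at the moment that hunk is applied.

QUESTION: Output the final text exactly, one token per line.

Hunk 1: at line 1 remove [hsh,acu,vqqi] add [iqp,lnhkn] -> 9 lines: qmpts fzd iqp lnhkn fbs szow klr nsrom etnqq
Hunk 2: at line 2 remove [lnhkn,fbs,szow] add [mfh,pfx,jii] -> 9 lines: qmpts fzd iqp mfh pfx jii klr nsrom etnqq
Hunk 3: at line 6 remove [klr] add [gmm,crq] -> 10 lines: qmpts fzd iqp mfh pfx jii gmm crq nsrom etnqq
Hunk 4: at line 1 remove [fzd,iqp,mfh] add [ipf,ieg] -> 9 lines: qmpts ipf ieg pfx jii gmm crq nsrom etnqq
Hunk 5: at line 4 remove [jii,gmm,crq] add [mdink] -> 7 lines: qmpts ipf ieg pfx mdink nsrom etnqq
Hunk 6: at line 1 remove [ieg,pfx,mdink] add [xyfgp,nkl,cnovb] -> 7 lines: qmpts ipf xyfgp nkl cnovb nsrom etnqq
Hunk 7: at line 1 remove [ipf] add [zhcm,iugeh] -> 8 lines: qmpts zhcm iugeh xyfgp nkl cnovb nsrom etnqq

Answer: qmpts
zhcm
iugeh
xyfgp
nkl
cnovb
nsrom
etnqq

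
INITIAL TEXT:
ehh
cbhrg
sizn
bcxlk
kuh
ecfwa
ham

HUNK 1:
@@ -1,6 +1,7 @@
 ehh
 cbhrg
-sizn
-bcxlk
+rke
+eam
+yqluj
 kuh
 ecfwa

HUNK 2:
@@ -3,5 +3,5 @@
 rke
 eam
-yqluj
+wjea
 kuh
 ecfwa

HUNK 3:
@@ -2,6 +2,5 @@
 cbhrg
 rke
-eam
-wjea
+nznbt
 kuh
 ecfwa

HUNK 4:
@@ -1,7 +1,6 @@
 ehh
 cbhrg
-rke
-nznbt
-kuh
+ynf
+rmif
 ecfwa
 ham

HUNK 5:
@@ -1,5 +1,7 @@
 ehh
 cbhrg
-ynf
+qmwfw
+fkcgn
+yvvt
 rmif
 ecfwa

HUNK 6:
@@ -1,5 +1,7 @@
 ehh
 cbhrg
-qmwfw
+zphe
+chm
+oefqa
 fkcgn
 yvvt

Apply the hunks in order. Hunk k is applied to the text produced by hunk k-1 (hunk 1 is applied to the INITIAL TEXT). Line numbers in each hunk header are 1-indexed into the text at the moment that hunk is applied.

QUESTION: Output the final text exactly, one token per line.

Answer: ehh
cbhrg
zphe
chm
oefqa
fkcgn
yvvt
rmif
ecfwa
ham

Derivation:
Hunk 1: at line 1 remove [sizn,bcxlk] add [rke,eam,yqluj] -> 8 lines: ehh cbhrg rke eam yqluj kuh ecfwa ham
Hunk 2: at line 3 remove [yqluj] add [wjea] -> 8 lines: ehh cbhrg rke eam wjea kuh ecfwa ham
Hunk 3: at line 2 remove [eam,wjea] add [nznbt] -> 7 lines: ehh cbhrg rke nznbt kuh ecfwa ham
Hunk 4: at line 1 remove [rke,nznbt,kuh] add [ynf,rmif] -> 6 lines: ehh cbhrg ynf rmif ecfwa ham
Hunk 5: at line 1 remove [ynf] add [qmwfw,fkcgn,yvvt] -> 8 lines: ehh cbhrg qmwfw fkcgn yvvt rmif ecfwa ham
Hunk 6: at line 1 remove [qmwfw] add [zphe,chm,oefqa] -> 10 lines: ehh cbhrg zphe chm oefqa fkcgn yvvt rmif ecfwa ham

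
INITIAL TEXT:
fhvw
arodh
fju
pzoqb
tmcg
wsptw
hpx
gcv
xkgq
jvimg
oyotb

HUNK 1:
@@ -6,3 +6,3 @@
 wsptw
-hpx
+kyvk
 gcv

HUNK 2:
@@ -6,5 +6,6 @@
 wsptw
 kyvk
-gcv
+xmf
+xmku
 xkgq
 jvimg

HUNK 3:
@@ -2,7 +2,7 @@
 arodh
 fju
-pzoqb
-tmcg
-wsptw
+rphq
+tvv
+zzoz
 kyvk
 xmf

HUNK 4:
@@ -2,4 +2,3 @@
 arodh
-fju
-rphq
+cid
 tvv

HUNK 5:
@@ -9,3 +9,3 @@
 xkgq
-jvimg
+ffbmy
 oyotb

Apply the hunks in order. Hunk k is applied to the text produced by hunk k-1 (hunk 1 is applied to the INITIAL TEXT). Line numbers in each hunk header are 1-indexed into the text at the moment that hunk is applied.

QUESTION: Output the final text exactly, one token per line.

Hunk 1: at line 6 remove [hpx] add [kyvk] -> 11 lines: fhvw arodh fju pzoqb tmcg wsptw kyvk gcv xkgq jvimg oyotb
Hunk 2: at line 6 remove [gcv] add [xmf,xmku] -> 12 lines: fhvw arodh fju pzoqb tmcg wsptw kyvk xmf xmku xkgq jvimg oyotb
Hunk 3: at line 2 remove [pzoqb,tmcg,wsptw] add [rphq,tvv,zzoz] -> 12 lines: fhvw arodh fju rphq tvv zzoz kyvk xmf xmku xkgq jvimg oyotb
Hunk 4: at line 2 remove [fju,rphq] add [cid] -> 11 lines: fhvw arodh cid tvv zzoz kyvk xmf xmku xkgq jvimg oyotb
Hunk 5: at line 9 remove [jvimg] add [ffbmy] -> 11 lines: fhvw arodh cid tvv zzoz kyvk xmf xmku xkgq ffbmy oyotb

Answer: fhvw
arodh
cid
tvv
zzoz
kyvk
xmf
xmku
xkgq
ffbmy
oyotb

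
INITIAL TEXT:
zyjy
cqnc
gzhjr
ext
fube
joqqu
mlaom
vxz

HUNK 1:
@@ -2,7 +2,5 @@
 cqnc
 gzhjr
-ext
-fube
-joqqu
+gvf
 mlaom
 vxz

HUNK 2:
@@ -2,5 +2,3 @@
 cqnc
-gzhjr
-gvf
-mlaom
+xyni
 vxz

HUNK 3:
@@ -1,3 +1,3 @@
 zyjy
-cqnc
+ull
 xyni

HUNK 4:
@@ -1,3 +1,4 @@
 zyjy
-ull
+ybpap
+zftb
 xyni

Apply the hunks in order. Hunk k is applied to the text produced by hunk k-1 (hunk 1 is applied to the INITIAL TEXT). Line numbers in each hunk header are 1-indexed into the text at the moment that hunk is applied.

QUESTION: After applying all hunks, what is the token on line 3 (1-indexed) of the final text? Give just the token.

Answer: zftb

Derivation:
Hunk 1: at line 2 remove [ext,fube,joqqu] add [gvf] -> 6 lines: zyjy cqnc gzhjr gvf mlaom vxz
Hunk 2: at line 2 remove [gzhjr,gvf,mlaom] add [xyni] -> 4 lines: zyjy cqnc xyni vxz
Hunk 3: at line 1 remove [cqnc] add [ull] -> 4 lines: zyjy ull xyni vxz
Hunk 4: at line 1 remove [ull] add [ybpap,zftb] -> 5 lines: zyjy ybpap zftb xyni vxz
Final line 3: zftb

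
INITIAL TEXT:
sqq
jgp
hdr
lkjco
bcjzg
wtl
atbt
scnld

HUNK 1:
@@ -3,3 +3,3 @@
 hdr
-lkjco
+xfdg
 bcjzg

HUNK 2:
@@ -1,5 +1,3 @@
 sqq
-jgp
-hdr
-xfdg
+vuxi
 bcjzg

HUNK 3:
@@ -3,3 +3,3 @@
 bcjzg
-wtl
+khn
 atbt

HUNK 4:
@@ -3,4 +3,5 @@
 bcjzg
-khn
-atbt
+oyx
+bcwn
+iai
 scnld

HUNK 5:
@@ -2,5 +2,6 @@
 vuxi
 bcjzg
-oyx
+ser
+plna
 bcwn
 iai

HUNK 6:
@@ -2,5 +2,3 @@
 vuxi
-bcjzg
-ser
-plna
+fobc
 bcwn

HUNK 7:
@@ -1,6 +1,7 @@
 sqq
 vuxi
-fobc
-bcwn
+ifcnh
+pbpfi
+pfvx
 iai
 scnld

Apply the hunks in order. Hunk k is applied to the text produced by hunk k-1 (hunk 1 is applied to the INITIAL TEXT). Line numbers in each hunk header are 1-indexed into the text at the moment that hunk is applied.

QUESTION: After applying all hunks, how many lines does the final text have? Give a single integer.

Answer: 7

Derivation:
Hunk 1: at line 3 remove [lkjco] add [xfdg] -> 8 lines: sqq jgp hdr xfdg bcjzg wtl atbt scnld
Hunk 2: at line 1 remove [jgp,hdr,xfdg] add [vuxi] -> 6 lines: sqq vuxi bcjzg wtl atbt scnld
Hunk 3: at line 3 remove [wtl] add [khn] -> 6 lines: sqq vuxi bcjzg khn atbt scnld
Hunk 4: at line 3 remove [khn,atbt] add [oyx,bcwn,iai] -> 7 lines: sqq vuxi bcjzg oyx bcwn iai scnld
Hunk 5: at line 2 remove [oyx] add [ser,plna] -> 8 lines: sqq vuxi bcjzg ser plna bcwn iai scnld
Hunk 6: at line 2 remove [bcjzg,ser,plna] add [fobc] -> 6 lines: sqq vuxi fobc bcwn iai scnld
Hunk 7: at line 1 remove [fobc,bcwn] add [ifcnh,pbpfi,pfvx] -> 7 lines: sqq vuxi ifcnh pbpfi pfvx iai scnld
Final line count: 7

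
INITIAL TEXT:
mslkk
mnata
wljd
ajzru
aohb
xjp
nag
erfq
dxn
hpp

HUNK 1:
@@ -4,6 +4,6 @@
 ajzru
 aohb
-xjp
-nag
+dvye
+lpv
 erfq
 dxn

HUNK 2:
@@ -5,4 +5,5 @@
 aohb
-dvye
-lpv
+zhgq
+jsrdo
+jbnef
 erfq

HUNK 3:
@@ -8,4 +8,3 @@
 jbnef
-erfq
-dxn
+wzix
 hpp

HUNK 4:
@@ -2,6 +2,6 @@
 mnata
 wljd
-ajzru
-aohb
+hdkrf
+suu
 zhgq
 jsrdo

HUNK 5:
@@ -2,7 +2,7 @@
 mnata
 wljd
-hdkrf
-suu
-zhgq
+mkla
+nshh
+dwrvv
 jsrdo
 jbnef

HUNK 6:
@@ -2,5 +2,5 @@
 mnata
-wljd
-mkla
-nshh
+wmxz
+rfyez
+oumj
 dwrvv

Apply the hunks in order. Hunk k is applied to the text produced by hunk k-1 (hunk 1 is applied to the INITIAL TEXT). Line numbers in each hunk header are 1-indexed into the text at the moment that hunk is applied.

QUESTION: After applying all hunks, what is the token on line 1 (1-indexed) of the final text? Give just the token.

Hunk 1: at line 4 remove [xjp,nag] add [dvye,lpv] -> 10 lines: mslkk mnata wljd ajzru aohb dvye lpv erfq dxn hpp
Hunk 2: at line 5 remove [dvye,lpv] add [zhgq,jsrdo,jbnef] -> 11 lines: mslkk mnata wljd ajzru aohb zhgq jsrdo jbnef erfq dxn hpp
Hunk 3: at line 8 remove [erfq,dxn] add [wzix] -> 10 lines: mslkk mnata wljd ajzru aohb zhgq jsrdo jbnef wzix hpp
Hunk 4: at line 2 remove [ajzru,aohb] add [hdkrf,suu] -> 10 lines: mslkk mnata wljd hdkrf suu zhgq jsrdo jbnef wzix hpp
Hunk 5: at line 2 remove [hdkrf,suu,zhgq] add [mkla,nshh,dwrvv] -> 10 lines: mslkk mnata wljd mkla nshh dwrvv jsrdo jbnef wzix hpp
Hunk 6: at line 2 remove [wljd,mkla,nshh] add [wmxz,rfyez,oumj] -> 10 lines: mslkk mnata wmxz rfyez oumj dwrvv jsrdo jbnef wzix hpp
Final line 1: mslkk

Answer: mslkk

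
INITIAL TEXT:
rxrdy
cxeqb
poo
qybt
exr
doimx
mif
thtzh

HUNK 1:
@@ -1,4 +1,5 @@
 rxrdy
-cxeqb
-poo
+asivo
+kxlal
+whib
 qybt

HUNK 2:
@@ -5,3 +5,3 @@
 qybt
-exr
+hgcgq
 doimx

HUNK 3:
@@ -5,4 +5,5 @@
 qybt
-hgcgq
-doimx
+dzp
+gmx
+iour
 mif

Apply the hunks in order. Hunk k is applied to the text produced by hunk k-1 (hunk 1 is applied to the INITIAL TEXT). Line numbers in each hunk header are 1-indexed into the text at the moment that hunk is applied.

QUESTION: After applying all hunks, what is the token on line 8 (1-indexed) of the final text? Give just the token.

Hunk 1: at line 1 remove [cxeqb,poo] add [asivo,kxlal,whib] -> 9 lines: rxrdy asivo kxlal whib qybt exr doimx mif thtzh
Hunk 2: at line 5 remove [exr] add [hgcgq] -> 9 lines: rxrdy asivo kxlal whib qybt hgcgq doimx mif thtzh
Hunk 3: at line 5 remove [hgcgq,doimx] add [dzp,gmx,iour] -> 10 lines: rxrdy asivo kxlal whib qybt dzp gmx iour mif thtzh
Final line 8: iour

Answer: iour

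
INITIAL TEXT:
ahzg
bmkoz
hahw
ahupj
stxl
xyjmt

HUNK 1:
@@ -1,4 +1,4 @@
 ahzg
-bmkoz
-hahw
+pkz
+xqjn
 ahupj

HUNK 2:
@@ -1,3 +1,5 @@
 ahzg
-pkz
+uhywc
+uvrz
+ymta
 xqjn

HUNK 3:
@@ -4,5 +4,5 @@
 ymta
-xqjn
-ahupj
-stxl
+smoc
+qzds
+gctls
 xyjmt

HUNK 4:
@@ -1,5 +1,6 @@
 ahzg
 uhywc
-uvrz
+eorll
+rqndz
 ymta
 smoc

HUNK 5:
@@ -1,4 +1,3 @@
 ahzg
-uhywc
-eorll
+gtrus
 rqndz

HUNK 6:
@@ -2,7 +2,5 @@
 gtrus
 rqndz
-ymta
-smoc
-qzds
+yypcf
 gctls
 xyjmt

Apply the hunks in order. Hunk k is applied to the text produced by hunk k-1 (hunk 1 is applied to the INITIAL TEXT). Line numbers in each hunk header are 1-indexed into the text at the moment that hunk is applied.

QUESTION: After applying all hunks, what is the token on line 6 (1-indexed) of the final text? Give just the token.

Answer: xyjmt

Derivation:
Hunk 1: at line 1 remove [bmkoz,hahw] add [pkz,xqjn] -> 6 lines: ahzg pkz xqjn ahupj stxl xyjmt
Hunk 2: at line 1 remove [pkz] add [uhywc,uvrz,ymta] -> 8 lines: ahzg uhywc uvrz ymta xqjn ahupj stxl xyjmt
Hunk 3: at line 4 remove [xqjn,ahupj,stxl] add [smoc,qzds,gctls] -> 8 lines: ahzg uhywc uvrz ymta smoc qzds gctls xyjmt
Hunk 4: at line 1 remove [uvrz] add [eorll,rqndz] -> 9 lines: ahzg uhywc eorll rqndz ymta smoc qzds gctls xyjmt
Hunk 5: at line 1 remove [uhywc,eorll] add [gtrus] -> 8 lines: ahzg gtrus rqndz ymta smoc qzds gctls xyjmt
Hunk 6: at line 2 remove [ymta,smoc,qzds] add [yypcf] -> 6 lines: ahzg gtrus rqndz yypcf gctls xyjmt
Final line 6: xyjmt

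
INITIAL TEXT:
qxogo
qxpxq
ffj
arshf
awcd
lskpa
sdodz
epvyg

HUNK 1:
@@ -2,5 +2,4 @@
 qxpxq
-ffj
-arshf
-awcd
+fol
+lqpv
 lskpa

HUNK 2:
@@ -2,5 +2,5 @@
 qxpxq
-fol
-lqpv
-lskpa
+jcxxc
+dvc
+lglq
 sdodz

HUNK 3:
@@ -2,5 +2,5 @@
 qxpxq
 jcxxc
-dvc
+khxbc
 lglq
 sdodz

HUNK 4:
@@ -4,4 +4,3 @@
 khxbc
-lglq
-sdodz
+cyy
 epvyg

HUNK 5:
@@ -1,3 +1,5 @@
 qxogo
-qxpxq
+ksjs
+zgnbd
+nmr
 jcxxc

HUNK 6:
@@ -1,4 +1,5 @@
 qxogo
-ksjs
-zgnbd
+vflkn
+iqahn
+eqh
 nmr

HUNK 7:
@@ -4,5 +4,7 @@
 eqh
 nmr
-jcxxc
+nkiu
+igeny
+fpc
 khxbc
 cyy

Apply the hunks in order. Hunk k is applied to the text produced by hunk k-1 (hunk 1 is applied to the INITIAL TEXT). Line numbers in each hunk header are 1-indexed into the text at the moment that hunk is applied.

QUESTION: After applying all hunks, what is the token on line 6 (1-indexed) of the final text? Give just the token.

Answer: nkiu

Derivation:
Hunk 1: at line 2 remove [ffj,arshf,awcd] add [fol,lqpv] -> 7 lines: qxogo qxpxq fol lqpv lskpa sdodz epvyg
Hunk 2: at line 2 remove [fol,lqpv,lskpa] add [jcxxc,dvc,lglq] -> 7 lines: qxogo qxpxq jcxxc dvc lglq sdodz epvyg
Hunk 3: at line 2 remove [dvc] add [khxbc] -> 7 lines: qxogo qxpxq jcxxc khxbc lglq sdodz epvyg
Hunk 4: at line 4 remove [lglq,sdodz] add [cyy] -> 6 lines: qxogo qxpxq jcxxc khxbc cyy epvyg
Hunk 5: at line 1 remove [qxpxq] add [ksjs,zgnbd,nmr] -> 8 lines: qxogo ksjs zgnbd nmr jcxxc khxbc cyy epvyg
Hunk 6: at line 1 remove [ksjs,zgnbd] add [vflkn,iqahn,eqh] -> 9 lines: qxogo vflkn iqahn eqh nmr jcxxc khxbc cyy epvyg
Hunk 7: at line 4 remove [jcxxc] add [nkiu,igeny,fpc] -> 11 lines: qxogo vflkn iqahn eqh nmr nkiu igeny fpc khxbc cyy epvyg
Final line 6: nkiu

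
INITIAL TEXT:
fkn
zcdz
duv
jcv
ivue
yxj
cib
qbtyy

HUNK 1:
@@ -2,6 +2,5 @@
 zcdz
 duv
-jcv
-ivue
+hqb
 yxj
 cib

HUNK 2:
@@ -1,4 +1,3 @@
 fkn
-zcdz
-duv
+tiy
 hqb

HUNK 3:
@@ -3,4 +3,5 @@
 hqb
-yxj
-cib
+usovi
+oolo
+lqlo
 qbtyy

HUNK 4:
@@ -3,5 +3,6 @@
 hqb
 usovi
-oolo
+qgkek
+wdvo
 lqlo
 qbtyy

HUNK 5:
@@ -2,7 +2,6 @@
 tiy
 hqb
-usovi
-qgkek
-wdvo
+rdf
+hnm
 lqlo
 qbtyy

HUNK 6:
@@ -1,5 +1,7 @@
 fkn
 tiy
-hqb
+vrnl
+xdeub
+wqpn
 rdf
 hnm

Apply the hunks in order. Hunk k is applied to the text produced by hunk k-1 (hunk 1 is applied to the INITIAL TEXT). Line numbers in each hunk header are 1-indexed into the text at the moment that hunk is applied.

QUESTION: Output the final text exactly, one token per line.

Hunk 1: at line 2 remove [jcv,ivue] add [hqb] -> 7 lines: fkn zcdz duv hqb yxj cib qbtyy
Hunk 2: at line 1 remove [zcdz,duv] add [tiy] -> 6 lines: fkn tiy hqb yxj cib qbtyy
Hunk 3: at line 3 remove [yxj,cib] add [usovi,oolo,lqlo] -> 7 lines: fkn tiy hqb usovi oolo lqlo qbtyy
Hunk 4: at line 3 remove [oolo] add [qgkek,wdvo] -> 8 lines: fkn tiy hqb usovi qgkek wdvo lqlo qbtyy
Hunk 5: at line 2 remove [usovi,qgkek,wdvo] add [rdf,hnm] -> 7 lines: fkn tiy hqb rdf hnm lqlo qbtyy
Hunk 6: at line 1 remove [hqb] add [vrnl,xdeub,wqpn] -> 9 lines: fkn tiy vrnl xdeub wqpn rdf hnm lqlo qbtyy

Answer: fkn
tiy
vrnl
xdeub
wqpn
rdf
hnm
lqlo
qbtyy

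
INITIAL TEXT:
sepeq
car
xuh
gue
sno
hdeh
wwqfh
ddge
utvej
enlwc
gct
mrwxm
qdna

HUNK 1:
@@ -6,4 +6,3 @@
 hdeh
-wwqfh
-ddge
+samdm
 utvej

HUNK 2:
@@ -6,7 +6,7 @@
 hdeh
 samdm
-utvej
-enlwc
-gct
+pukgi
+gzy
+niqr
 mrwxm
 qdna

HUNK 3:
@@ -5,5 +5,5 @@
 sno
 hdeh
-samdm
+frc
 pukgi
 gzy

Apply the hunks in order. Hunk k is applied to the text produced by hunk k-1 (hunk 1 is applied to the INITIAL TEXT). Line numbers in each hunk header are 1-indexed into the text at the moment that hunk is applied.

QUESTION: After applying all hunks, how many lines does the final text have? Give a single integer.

Hunk 1: at line 6 remove [wwqfh,ddge] add [samdm] -> 12 lines: sepeq car xuh gue sno hdeh samdm utvej enlwc gct mrwxm qdna
Hunk 2: at line 6 remove [utvej,enlwc,gct] add [pukgi,gzy,niqr] -> 12 lines: sepeq car xuh gue sno hdeh samdm pukgi gzy niqr mrwxm qdna
Hunk 3: at line 5 remove [samdm] add [frc] -> 12 lines: sepeq car xuh gue sno hdeh frc pukgi gzy niqr mrwxm qdna
Final line count: 12

Answer: 12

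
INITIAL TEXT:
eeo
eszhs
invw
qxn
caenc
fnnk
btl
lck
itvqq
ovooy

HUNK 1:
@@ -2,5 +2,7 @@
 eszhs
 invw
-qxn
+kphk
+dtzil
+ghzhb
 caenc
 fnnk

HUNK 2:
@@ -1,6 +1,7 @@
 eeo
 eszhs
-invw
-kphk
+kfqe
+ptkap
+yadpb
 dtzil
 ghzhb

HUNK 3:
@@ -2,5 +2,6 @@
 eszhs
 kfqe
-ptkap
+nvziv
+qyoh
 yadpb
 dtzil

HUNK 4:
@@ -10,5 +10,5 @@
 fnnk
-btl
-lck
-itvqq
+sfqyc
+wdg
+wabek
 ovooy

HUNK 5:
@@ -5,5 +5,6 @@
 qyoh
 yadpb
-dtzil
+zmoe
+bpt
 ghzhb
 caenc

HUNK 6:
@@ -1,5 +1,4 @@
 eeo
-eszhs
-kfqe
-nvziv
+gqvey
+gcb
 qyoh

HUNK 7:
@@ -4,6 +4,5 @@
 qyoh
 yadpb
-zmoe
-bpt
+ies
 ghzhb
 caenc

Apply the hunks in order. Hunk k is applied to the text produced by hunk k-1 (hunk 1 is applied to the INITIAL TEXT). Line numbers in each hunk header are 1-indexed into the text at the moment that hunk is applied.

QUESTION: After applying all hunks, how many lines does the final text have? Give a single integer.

Hunk 1: at line 2 remove [qxn] add [kphk,dtzil,ghzhb] -> 12 lines: eeo eszhs invw kphk dtzil ghzhb caenc fnnk btl lck itvqq ovooy
Hunk 2: at line 1 remove [invw,kphk] add [kfqe,ptkap,yadpb] -> 13 lines: eeo eszhs kfqe ptkap yadpb dtzil ghzhb caenc fnnk btl lck itvqq ovooy
Hunk 3: at line 2 remove [ptkap] add [nvziv,qyoh] -> 14 lines: eeo eszhs kfqe nvziv qyoh yadpb dtzil ghzhb caenc fnnk btl lck itvqq ovooy
Hunk 4: at line 10 remove [btl,lck,itvqq] add [sfqyc,wdg,wabek] -> 14 lines: eeo eszhs kfqe nvziv qyoh yadpb dtzil ghzhb caenc fnnk sfqyc wdg wabek ovooy
Hunk 5: at line 5 remove [dtzil] add [zmoe,bpt] -> 15 lines: eeo eszhs kfqe nvziv qyoh yadpb zmoe bpt ghzhb caenc fnnk sfqyc wdg wabek ovooy
Hunk 6: at line 1 remove [eszhs,kfqe,nvziv] add [gqvey,gcb] -> 14 lines: eeo gqvey gcb qyoh yadpb zmoe bpt ghzhb caenc fnnk sfqyc wdg wabek ovooy
Hunk 7: at line 4 remove [zmoe,bpt] add [ies] -> 13 lines: eeo gqvey gcb qyoh yadpb ies ghzhb caenc fnnk sfqyc wdg wabek ovooy
Final line count: 13

Answer: 13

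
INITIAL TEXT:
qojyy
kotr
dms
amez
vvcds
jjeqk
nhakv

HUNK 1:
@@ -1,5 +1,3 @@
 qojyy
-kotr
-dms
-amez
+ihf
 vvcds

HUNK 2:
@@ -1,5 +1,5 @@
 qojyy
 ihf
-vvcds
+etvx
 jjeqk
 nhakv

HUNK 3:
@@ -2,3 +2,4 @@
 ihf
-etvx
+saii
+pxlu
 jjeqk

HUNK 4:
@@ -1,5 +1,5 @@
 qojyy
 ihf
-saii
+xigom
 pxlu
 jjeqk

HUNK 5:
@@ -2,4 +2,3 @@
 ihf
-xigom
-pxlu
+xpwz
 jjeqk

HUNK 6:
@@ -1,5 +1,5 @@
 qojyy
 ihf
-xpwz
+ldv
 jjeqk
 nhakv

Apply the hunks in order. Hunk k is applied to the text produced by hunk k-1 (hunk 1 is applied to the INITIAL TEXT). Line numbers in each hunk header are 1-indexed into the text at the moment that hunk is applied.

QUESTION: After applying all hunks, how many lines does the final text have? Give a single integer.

Answer: 5

Derivation:
Hunk 1: at line 1 remove [kotr,dms,amez] add [ihf] -> 5 lines: qojyy ihf vvcds jjeqk nhakv
Hunk 2: at line 1 remove [vvcds] add [etvx] -> 5 lines: qojyy ihf etvx jjeqk nhakv
Hunk 3: at line 2 remove [etvx] add [saii,pxlu] -> 6 lines: qojyy ihf saii pxlu jjeqk nhakv
Hunk 4: at line 1 remove [saii] add [xigom] -> 6 lines: qojyy ihf xigom pxlu jjeqk nhakv
Hunk 5: at line 2 remove [xigom,pxlu] add [xpwz] -> 5 lines: qojyy ihf xpwz jjeqk nhakv
Hunk 6: at line 1 remove [xpwz] add [ldv] -> 5 lines: qojyy ihf ldv jjeqk nhakv
Final line count: 5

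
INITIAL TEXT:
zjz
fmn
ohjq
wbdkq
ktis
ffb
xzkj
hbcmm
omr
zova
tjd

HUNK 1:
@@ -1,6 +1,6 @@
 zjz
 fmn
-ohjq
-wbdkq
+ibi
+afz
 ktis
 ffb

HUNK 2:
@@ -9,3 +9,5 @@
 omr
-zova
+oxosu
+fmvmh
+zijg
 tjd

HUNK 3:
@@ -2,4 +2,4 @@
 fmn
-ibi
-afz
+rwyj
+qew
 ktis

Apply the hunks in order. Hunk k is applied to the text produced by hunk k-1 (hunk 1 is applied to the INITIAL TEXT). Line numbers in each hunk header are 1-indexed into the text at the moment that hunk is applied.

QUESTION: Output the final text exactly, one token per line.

Hunk 1: at line 1 remove [ohjq,wbdkq] add [ibi,afz] -> 11 lines: zjz fmn ibi afz ktis ffb xzkj hbcmm omr zova tjd
Hunk 2: at line 9 remove [zova] add [oxosu,fmvmh,zijg] -> 13 lines: zjz fmn ibi afz ktis ffb xzkj hbcmm omr oxosu fmvmh zijg tjd
Hunk 3: at line 2 remove [ibi,afz] add [rwyj,qew] -> 13 lines: zjz fmn rwyj qew ktis ffb xzkj hbcmm omr oxosu fmvmh zijg tjd

Answer: zjz
fmn
rwyj
qew
ktis
ffb
xzkj
hbcmm
omr
oxosu
fmvmh
zijg
tjd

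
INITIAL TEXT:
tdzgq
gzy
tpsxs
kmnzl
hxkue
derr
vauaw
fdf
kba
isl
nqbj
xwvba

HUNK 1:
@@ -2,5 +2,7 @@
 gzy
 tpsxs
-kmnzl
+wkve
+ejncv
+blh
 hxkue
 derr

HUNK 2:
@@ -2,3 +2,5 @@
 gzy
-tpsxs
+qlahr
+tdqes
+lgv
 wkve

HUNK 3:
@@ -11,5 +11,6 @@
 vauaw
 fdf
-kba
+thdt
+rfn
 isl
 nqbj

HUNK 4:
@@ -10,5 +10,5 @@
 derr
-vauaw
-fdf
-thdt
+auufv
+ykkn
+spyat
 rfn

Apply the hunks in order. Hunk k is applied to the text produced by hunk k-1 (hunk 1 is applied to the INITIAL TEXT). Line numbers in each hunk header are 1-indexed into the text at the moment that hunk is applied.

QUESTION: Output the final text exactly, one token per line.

Answer: tdzgq
gzy
qlahr
tdqes
lgv
wkve
ejncv
blh
hxkue
derr
auufv
ykkn
spyat
rfn
isl
nqbj
xwvba

Derivation:
Hunk 1: at line 2 remove [kmnzl] add [wkve,ejncv,blh] -> 14 lines: tdzgq gzy tpsxs wkve ejncv blh hxkue derr vauaw fdf kba isl nqbj xwvba
Hunk 2: at line 2 remove [tpsxs] add [qlahr,tdqes,lgv] -> 16 lines: tdzgq gzy qlahr tdqes lgv wkve ejncv blh hxkue derr vauaw fdf kba isl nqbj xwvba
Hunk 3: at line 11 remove [kba] add [thdt,rfn] -> 17 lines: tdzgq gzy qlahr tdqes lgv wkve ejncv blh hxkue derr vauaw fdf thdt rfn isl nqbj xwvba
Hunk 4: at line 10 remove [vauaw,fdf,thdt] add [auufv,ykkn,spyat] -> 17 lines: tdzgq gzy qlahr tdqes lgv wkve ejncv blh hxkue derr auufv ykkn spyat rfn isl nqbj xwvba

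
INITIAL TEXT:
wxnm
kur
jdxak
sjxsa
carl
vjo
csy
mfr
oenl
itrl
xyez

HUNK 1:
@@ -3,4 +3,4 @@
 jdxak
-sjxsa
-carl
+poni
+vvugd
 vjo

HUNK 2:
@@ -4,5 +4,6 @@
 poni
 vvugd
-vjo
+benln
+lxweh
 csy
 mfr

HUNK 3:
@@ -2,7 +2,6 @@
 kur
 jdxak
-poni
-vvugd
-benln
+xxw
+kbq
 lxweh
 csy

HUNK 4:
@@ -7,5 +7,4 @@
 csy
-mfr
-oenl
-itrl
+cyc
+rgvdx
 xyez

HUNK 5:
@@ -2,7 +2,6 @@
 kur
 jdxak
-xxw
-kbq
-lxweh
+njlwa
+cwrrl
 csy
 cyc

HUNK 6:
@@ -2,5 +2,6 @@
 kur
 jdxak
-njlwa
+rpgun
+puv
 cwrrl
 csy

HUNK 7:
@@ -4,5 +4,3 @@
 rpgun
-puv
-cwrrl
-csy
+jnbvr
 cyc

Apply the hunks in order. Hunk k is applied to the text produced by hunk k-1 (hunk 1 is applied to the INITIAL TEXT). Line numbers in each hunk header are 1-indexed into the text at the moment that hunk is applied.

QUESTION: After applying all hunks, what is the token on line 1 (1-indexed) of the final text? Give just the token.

Hunk 1: at line 3 remove [sjxsa,carl] add [poni,vvugd] -> 11 lines: wxnm kur jdxak poni vvugd vjo csy mfr oenl itrl xyez
Hunk 2: at line 4 remove [vjo] add [benln,lxweh] -> 12 lines: wxnm kur jdxak poni vvugd benln lxweh csy mfr oenl itrl xyez
Hunk 3: at line 2 remove [poni,vvugd,benln] add [xxw,kbq] -> 11 lines: wxnm kur jdxak xxw kbq lxweh csy mfr oenl itrl xyez
Hunk 4: at line 7 remove [mfr,oenl,itrl] add [cyc,rgvdx] -> 10 lines: wxnm kur jdxak xxw kbq lxweh csy cyc rgvdx xyez
Hunk 5: at line 2 remove [xxw,kbq,lxweh] add [njlwa,cwrrl] -> 9 lines: wxnm kur jdxak njlwa cwrrl csy cyc rgvdx xyez
Hunk 6: at line 2 remove [njlwa] add [rpgun,puv] -> 10 lines: wxnm kur jdxak rpgun puv cwrrl csy cyc rgvdx xyez
Hunk 7: at line 4 remove [puv,cwrrl,csy] add [jnbvr] -> 8 lines: wxnm kur jdxak rpgun jnbvr cyc rgvdx xyez
Final line 1: wxnm

Answer: wxnm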